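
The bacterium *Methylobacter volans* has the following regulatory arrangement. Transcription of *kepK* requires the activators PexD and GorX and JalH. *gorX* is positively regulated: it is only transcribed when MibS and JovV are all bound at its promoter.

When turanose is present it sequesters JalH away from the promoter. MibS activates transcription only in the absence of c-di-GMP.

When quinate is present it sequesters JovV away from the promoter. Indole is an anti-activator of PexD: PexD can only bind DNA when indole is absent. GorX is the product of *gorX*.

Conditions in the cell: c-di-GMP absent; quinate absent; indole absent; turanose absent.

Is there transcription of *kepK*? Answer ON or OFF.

Indole is absent, so PexD is active.
c-di-GMP is absent, so MibS is active.
Quinate is absent, so JovV is active.
No repressor is bound and MibS and JovV are active, so *gorX* is transcribed.
So GorX is produced and active.
Turanose is absent, so JalH is active.
No repressor is bound and PexD and GorX and JalH are active, so *kepK* is transcribed.

ON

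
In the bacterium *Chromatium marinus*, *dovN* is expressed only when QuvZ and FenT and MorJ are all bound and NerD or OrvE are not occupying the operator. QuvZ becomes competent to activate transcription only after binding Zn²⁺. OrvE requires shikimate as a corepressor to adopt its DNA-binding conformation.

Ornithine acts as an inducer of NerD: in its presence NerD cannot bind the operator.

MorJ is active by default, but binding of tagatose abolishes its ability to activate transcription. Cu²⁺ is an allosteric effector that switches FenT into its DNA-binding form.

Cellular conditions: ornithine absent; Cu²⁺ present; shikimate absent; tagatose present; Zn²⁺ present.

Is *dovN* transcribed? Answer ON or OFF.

Ornithine is absent, so NerD is active.
Zn²⁺ is present, so QuvZ is active.
Shikimate is absent, so OrvE is inactive.
Cu²⁺ is present, so FenT is active.
Tagatose is present, so MorJ is inactive.
With repressor NerD bound, *dovN* is not transcribed.

OFF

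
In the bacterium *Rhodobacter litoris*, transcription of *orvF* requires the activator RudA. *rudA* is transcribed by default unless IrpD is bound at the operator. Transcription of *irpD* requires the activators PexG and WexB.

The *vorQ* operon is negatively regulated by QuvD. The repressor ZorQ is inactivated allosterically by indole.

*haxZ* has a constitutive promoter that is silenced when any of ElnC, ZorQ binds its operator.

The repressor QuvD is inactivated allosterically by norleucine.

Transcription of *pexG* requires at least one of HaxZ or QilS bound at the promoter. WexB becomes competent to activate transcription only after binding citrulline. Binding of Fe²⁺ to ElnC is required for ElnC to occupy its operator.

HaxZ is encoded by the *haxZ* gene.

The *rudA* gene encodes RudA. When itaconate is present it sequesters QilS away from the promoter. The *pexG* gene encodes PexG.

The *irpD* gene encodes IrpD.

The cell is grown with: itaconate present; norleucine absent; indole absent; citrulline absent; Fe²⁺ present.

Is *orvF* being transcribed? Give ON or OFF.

ON

Fe²⁺ is present, so ElnC is active.
Indole is absent, so ZorQ is active.
With repressor ElnC bound, *haxZ* is not transcribed.
So HaxZ is not produced.
Itaconate is present, so QilS is inactive.
No activator is available at the *pexG* promoter, so *pexG* is not transcribed.
So PexG is not produced.
Citrulline is absent, so WexB is inactive.
Required activator PexG is absent, so *irpD* is not transcribed.
So IrpD is not produced.
With no repressor bound, *rudA* is transcribed.
So RudA is produced and active.
No repressor is bound and RudA is active, so *orvF* is transcribed.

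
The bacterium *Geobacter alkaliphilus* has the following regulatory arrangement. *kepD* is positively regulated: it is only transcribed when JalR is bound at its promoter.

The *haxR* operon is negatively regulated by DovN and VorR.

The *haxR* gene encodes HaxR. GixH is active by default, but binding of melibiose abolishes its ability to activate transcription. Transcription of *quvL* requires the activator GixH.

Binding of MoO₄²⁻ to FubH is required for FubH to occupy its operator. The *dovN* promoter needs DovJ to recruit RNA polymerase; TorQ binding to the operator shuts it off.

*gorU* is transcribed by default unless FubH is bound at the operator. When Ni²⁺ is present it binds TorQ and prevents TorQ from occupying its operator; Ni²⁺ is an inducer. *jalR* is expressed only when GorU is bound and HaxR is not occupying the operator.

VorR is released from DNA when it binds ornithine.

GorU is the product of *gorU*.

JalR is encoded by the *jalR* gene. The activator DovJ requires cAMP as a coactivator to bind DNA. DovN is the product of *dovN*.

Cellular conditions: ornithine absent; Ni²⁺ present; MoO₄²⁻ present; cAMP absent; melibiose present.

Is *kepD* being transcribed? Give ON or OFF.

OFF

cAMP is absent, so DovJ is inactive.
Ni²⁺ is present, so TorQ is inactive.
Required activator DovJ is absent, so *dovN* is not transcribed.
So DovN is not produced.
Ornithine is absent, so VorR is active.
With repressor VorR bound, *haxR* is not transcribed.
So HaxR is not produced.
MoO₄²⁻ is present, so FubH is active.
With repressor FubH bound, *gorU* is not transcribed.
So GorU is not produced.
Required activator GorU is absent, so *jalR* is not transcribed.
So JalR is not produced.
Required activator JalR is absent, so *kepD* is not transcribed.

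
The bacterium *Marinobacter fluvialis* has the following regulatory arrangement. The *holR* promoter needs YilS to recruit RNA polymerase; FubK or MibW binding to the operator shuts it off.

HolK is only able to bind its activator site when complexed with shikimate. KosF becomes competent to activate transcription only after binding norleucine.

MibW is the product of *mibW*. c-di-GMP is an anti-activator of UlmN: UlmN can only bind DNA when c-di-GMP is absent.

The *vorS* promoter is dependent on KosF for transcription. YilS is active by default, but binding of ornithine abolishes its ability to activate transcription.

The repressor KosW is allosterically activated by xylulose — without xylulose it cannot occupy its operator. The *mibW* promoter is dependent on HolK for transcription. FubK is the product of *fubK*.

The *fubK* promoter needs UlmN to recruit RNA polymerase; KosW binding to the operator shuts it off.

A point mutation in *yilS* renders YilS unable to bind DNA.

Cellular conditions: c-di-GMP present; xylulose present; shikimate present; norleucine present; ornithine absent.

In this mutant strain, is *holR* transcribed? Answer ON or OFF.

c-di-GMP is present, so UlmN is inactive.
Xylulose is present, so KosW is active.
With repressor KosW bound, *fubK* is not transcribed.
So FubK is not produced.
Shikimate is present, so HolK is active.
No repressor is bound and HolK is active, so *mibW* is transcribed.
So MibW is produced and active.
YilS is non-functional in this strain, so it has no effect.
With repressor MibW bound, *holR* is not transcribed.

OFF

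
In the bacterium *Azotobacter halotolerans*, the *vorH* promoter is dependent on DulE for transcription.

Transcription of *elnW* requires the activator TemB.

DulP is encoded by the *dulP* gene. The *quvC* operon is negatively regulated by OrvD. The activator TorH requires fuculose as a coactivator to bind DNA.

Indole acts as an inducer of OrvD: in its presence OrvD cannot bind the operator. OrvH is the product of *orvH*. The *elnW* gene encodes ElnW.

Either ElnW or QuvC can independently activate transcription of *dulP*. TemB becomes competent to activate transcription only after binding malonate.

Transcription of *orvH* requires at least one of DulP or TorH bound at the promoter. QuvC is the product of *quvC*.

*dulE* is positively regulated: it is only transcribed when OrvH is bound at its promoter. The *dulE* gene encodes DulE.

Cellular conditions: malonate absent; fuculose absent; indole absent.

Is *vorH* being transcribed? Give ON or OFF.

OFF

Malonate is absent, so TemB is inactive.
Required activator TemB is absent, so *elnW* is not transcribed.
So ElnW is not produced.
Indole is absent, so OrvD is active.
With repressor OrvD bound, *quvC* is not transcribed.
So QuvC is not produced.
No activator is available at the *dulP* promoter, so *dulP* is not transcribed.
So DulP is not produced.
Fuculose is absent, so TorH is inactive.
No activator is available at the *orvH* promoter, so *orvH* is not transcribed.
So OrvH is not produced.
Required activator OrvH is absent, so *dulE* is not transcribed.
So DulE is not produced.
Required activator DulE is absent, so *vorH* is not transcribed.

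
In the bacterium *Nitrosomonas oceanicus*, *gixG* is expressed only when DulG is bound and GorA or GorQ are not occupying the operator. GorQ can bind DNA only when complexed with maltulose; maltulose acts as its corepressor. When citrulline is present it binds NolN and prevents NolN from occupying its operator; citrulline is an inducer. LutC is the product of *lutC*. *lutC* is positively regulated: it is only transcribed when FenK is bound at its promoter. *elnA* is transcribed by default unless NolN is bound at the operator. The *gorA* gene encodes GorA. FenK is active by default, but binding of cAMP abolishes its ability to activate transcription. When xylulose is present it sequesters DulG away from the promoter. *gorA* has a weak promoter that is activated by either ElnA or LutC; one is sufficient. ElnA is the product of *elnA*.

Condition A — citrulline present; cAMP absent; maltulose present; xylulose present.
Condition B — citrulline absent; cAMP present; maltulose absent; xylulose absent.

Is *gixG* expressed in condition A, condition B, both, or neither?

Condition A:
Citrulline is present, so NolN is inactive.
With no repressor bound, *elnA* is transcribed.
So ElnA is produced and active.
cAMP is absent, so FenK is active.
No repressor is bound and FenK is active, so *lutC* is transcribed.
So LutC is produced and active.
Activator ElnA is present, so *gorA* is transcribed.
So GorA is produced and active.
Maltulose is present, so GorQ is active.
Xylulose is present, so DulG is inactive.
With repressor GorA bound, *gixG* is not transcribed.
→ *gixG* is OFF in A.
Condition B:
Citrulline is absent, so NolN is active.
With repressor NolN bound, *elnA* is not transcribed.
So ElnA is not produced.
cAMP is present, so FenK is inactive.
Required activator FenK is absent, so *lutC* is not transcribed.
So LutC is not produced.
No activator is available at the *gorA* promoter, so *gorA* is not transcribed.
So GorA is not produced.
Maltulose is absent, so GorQ is inactive.
Xylulose is absent, so DulG is active.
No repressor is bound and DulG is active, so *gixG* is transcribed.
→ *gixG* is ON in B.

B only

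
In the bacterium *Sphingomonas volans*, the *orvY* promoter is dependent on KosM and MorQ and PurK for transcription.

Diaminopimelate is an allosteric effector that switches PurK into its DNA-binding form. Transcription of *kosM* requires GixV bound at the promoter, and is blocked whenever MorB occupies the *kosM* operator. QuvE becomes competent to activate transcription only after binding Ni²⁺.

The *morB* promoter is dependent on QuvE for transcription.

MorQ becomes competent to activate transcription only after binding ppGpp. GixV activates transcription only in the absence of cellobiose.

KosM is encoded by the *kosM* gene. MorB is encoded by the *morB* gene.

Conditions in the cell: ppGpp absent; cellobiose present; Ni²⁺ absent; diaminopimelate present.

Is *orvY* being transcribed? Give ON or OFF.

Ni²⁺ is absent, so QuvE is inactive.
Required activator QuvE is absent, so *morB* is not transcribed.
So MorB is not produced.
Cellobiose is present, so GixV is inactive.
Required activator GixV is absent, so *kosM* is not transcribed.
So KosM is not produced.
ppGpp is absent, so MorQ is inactive.
Diaminopimelate is present, so PurK is active.
Required activator KosM is absent, so *orvY* is not transcribed.

OFF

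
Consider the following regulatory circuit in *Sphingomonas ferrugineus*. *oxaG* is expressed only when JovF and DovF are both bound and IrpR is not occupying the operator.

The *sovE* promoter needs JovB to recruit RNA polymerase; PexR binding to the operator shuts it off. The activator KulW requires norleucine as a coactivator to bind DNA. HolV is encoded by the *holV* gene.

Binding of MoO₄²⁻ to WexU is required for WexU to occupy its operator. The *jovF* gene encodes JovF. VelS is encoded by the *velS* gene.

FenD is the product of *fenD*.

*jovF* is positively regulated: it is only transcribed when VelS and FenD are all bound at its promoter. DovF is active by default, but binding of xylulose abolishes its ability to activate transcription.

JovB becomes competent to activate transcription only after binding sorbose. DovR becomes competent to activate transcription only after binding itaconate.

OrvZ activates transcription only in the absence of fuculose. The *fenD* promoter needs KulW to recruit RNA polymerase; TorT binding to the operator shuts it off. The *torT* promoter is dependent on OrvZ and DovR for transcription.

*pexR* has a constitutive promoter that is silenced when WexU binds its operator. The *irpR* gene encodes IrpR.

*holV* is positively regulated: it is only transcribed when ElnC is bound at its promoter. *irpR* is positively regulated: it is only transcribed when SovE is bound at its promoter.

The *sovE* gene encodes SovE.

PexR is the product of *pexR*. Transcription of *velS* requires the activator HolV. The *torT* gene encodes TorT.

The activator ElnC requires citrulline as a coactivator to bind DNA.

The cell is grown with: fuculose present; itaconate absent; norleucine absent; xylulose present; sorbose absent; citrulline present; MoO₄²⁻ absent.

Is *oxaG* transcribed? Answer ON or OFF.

OFF

Citrulline is present, so ElnC is active.
No repressor is bound and ElnC is active, so *holV* is transcribed.
So HolV is produced and active.
No repressor is bound and HolV is active, so *velS* is transcribed.
So VelS is produced and active.
Fuculose is present, so OrvZ is inactive.
Itaconate is absent, so DovR is inactive.
Required activator OrvZ is absent, so *torT* is not transcribed.
So TorT is not produced.
Norleucine is absent, so KulW is inactive.
Required activator KulW is absent, so *fenD* is not transcribed.
So FenD is not produced.
Required activator FenD is absent, so *jovF* is not transcribed.
So JovF is not produced.
Xylulose is present, so DovF is inactive.
Sorbose is absent, so JovB is inactive.
MoO₄²⁻ is absent, so WexU is inactive.
With no repressor bound, *pexR* is transcribed.
So PexR is produced and active.
With repressor PexR bound, *sovE* is not transcribed.
So SovE is not produced.
Required activator SovE is absent, so *irpR* is not transcribed.
So IrpR is not produced.
Required activator JovF is absent, so *oxaG* is not transcribed.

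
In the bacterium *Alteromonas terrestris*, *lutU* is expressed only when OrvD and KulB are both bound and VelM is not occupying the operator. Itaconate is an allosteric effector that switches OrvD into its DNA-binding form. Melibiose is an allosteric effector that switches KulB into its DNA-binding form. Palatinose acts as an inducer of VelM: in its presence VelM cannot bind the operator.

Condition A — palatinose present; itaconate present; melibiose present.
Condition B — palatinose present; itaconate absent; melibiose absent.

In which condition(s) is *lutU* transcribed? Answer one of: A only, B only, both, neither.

Condition A:
Palatinose is present, so VelM is inactive.
Itaconate is present, so OrvD is active.
Melibiose is present, so KulB is active.
No repressor is bound and OrvD and KulB are active, so *lutU* is transcribed.
→ *lutU* is ON in A.
Condition B:
Palatinose is present, so VelM is inactive.
Itaconate is absent, so OrvD is inactive.
Melibiose is absent, so KulB is inactive.
Required activator OrvD is absent, so *lutU* is not transcribed.
→ *lutU* is OFF in B.

A only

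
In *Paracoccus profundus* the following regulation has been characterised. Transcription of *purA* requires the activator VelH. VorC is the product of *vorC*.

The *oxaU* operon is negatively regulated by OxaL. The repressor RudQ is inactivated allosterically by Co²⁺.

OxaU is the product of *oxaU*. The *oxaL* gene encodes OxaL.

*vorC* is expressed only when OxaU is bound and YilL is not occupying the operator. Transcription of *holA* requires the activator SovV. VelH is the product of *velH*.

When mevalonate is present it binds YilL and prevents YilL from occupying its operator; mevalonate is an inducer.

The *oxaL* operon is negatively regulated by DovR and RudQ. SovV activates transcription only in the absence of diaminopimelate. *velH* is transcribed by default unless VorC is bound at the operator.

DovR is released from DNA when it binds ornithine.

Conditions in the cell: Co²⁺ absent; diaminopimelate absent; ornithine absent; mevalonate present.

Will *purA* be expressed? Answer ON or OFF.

OFF

Ornithine is absent, so DovR is active.
Co²⁺ is absent, so RudQ is active.
With repressor DovR bound, *oxaL* is not transcribed.
So OxaL is not produced.
With no repressor bound, *oxaU* is transcribed.
So OxaU is produced and active.
Mevalonate is present, so YilL is inactive.
No repressor is bound and OxaU is active, so *vorC* is transcribed.
So VorC is produced and active.
With repressor VorC bound, *velH* is not transcribed.
So VelH is not produced.
Required activator VelH is absent, so *purA* is not transcribed.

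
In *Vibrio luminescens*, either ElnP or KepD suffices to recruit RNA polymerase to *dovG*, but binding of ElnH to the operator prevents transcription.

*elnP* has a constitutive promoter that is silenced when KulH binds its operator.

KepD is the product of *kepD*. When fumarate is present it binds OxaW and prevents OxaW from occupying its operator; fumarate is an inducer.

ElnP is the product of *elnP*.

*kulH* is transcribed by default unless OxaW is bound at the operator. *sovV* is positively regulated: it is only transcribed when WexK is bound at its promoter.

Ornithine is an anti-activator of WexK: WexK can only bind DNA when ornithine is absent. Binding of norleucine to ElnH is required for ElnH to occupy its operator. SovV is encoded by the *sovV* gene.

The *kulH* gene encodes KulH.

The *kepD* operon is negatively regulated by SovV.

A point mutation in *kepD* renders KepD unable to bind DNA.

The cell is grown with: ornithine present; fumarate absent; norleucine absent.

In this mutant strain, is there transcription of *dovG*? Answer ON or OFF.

Norleucine is absent, so ElnH is inactive.
Fumarate is absent, so OxaW is active.
With repressor OxaW bound, *kulH* is not transcribed.
So KulH is not produced.
With no repressor bound, *elnP* is transcribed.
So ElnP is produced and active.
KepD is non-functional in this strain, so it has no effect.
Activator ElnP is present, so *dovG* is transcribed.

ON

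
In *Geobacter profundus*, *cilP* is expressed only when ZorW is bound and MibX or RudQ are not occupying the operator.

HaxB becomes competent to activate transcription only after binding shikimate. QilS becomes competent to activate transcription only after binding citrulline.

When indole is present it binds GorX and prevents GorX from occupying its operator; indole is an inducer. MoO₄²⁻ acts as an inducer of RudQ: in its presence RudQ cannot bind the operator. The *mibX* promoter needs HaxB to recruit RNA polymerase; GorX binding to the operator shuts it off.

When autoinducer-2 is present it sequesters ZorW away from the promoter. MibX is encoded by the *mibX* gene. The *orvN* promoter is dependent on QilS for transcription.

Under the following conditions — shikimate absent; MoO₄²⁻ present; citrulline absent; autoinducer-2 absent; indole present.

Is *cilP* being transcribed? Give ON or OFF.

Autoinducer-2 is absent, so ZorW is active.
Indole is present, so GorX is inactive.
Shikimate is absent, so HaxB is inactive.
Required activator HaxB is absent, so *mibX* is not transcribed.
So MibX is not produced.
MoO₄²⁻ is present, so RudQ is inactive.
No repressor is bound and ZorW is active, so *cilP* is transcribed.

ON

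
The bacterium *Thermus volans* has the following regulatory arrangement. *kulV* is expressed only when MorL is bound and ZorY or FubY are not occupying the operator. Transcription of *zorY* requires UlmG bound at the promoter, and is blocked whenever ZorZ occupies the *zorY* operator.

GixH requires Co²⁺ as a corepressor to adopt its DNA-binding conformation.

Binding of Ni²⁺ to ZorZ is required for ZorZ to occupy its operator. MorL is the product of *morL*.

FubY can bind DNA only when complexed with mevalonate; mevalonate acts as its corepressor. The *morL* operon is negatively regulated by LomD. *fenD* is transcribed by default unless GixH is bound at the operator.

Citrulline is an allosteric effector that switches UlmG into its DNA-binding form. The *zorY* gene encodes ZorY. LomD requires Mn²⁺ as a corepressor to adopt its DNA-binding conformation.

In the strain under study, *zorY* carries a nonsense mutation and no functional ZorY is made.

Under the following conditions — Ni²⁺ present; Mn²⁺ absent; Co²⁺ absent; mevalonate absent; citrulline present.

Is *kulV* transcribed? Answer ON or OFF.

ZorY is non-functional in this strain, so it has no effect.
Mevalonate is absent, so FubY is inactive.
Mn²⁺ is absent, so LomD is inactive.
With no repressor bound, *morL* is transcribed.
So MorL is produced and active.
No repressor is bound and MorL is active, so *kulV* is transcribed.

ON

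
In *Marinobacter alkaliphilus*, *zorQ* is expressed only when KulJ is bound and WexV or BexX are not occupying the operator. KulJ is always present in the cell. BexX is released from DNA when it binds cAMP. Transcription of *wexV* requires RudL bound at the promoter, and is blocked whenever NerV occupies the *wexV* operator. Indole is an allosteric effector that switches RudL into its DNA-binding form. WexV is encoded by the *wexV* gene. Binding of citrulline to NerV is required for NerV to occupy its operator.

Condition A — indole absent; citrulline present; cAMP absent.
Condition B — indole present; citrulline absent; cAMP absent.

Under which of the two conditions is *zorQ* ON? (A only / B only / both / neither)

Condition A:
Indole is absent, so RudL is inactive.
Citrulline is present, so NerV is active.
With repressor NerV bound, *wexV* is not transcribed.
So WexV is not produced.
KulJ is produced constitutively and is active.
cAMP is absent, so BexX is active.
With repressor BexX bound, *zorQ* is not transcribed.
→ *zorQ* is OFF in A.
Condition B:
Indole is present, so RudL is active.
Citrulline is absent, so NerV is inactive.
No repressor is bound and RudL is active, so *wexV* is transcribed.
So WexV is produced and active.
KulJ is produced constitutively and is active.
cAMP is absent, so BexX is active.
With repressor WexV bound, *zorQ* is not transcribed.
→ *zorQ* is OFF in B.

neither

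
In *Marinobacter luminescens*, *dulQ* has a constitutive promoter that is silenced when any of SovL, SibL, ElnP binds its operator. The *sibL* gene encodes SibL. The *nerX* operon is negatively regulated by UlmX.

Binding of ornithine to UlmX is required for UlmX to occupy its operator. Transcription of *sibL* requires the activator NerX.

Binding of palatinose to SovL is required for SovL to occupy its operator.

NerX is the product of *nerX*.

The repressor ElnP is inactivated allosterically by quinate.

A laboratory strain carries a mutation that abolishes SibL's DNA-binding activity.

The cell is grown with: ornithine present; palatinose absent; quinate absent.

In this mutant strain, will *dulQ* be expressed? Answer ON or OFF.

OFF

Palatinose is absent, so SovL is inactive.
SibL is non-functional in this strain, so it has no effect.
Quinate is absent, so ElnP is active.
With repressor ElnP bound, *dulQ* is not transcribed.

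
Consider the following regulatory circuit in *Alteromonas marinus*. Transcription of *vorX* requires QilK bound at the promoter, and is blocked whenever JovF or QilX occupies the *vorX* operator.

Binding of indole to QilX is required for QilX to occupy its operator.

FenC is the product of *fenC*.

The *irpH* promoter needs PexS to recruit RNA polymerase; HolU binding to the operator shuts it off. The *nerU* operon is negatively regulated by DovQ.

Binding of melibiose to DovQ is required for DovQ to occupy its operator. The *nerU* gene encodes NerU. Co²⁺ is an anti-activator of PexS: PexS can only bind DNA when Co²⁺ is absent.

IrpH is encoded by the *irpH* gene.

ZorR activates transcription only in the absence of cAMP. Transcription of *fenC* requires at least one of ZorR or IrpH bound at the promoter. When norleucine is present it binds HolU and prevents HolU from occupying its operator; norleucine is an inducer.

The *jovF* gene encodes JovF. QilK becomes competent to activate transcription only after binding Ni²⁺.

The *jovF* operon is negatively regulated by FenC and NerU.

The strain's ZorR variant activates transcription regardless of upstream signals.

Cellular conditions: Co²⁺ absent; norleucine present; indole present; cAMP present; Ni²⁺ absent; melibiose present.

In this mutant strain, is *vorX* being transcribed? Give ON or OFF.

OFF

Ni²⁺ is absent, so QilK is inactive.
ZorR is constitutively active in this strain.
Co²⁺ is absent, so PexS is active.
Norleucine is present, so HolU is inactive.
No repressor is bound and PexS is active, so *irpH* is transcribed.
So IrpH is produced and active.
Activator ZorR is present, so *fenC* is transcribed.
So FenC is produced and active.
Melibiose is present, so DovQ is active.
With repressor DovQ bound, *nerU* is not transcribed.
So NerU is not produced.
With repressor FenC bound, *jovF* is not transcribed.
So JovF is not produced.
Indole is present, so QilX is active.
With repressor QilX bound, *vorX* is not transcribed.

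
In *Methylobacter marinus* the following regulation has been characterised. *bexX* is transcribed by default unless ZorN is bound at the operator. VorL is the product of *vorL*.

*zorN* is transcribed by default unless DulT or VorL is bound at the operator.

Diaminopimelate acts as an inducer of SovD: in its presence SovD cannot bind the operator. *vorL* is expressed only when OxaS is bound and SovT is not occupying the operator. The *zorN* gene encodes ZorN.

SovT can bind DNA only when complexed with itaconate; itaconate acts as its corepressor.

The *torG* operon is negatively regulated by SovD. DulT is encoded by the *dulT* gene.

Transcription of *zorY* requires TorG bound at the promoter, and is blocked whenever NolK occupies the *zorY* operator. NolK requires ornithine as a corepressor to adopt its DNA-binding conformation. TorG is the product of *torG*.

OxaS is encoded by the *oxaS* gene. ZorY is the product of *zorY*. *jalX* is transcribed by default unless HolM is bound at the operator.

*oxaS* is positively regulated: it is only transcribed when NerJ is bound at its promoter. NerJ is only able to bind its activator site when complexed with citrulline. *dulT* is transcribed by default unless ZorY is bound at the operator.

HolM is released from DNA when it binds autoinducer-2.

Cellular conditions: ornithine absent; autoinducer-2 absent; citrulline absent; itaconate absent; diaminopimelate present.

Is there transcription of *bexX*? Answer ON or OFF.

OFF

Diaminopimelate is present, so SovD is inactive.
With no repressor bound, *torG* is transcribed.
So TorG is produced and active.
Ornithine is absent, so NolK is inactive.
No repressor is bound and TorG is active, so *zorY* is transcribed.
So ZorY is produced and active.
With repressor ZorY bound, *dulT* is not transcribed.
So DulT is not produced.
Citrulline is absent, so NerJ is inactive.
Required activator NerJ is absent, so *oxaS* is not transcribed.
So OxaS is not produced.
Itaconate is absent, so SovT is inactive.
Required activator OxaS is absent, so *vorL* is not transcribed.
So VorL is not produced.
With no repressor bound, *zorN* is transcribed.
So ZorN is produced and active.
With repressor ZorN bound, *bexX* is not transcribed.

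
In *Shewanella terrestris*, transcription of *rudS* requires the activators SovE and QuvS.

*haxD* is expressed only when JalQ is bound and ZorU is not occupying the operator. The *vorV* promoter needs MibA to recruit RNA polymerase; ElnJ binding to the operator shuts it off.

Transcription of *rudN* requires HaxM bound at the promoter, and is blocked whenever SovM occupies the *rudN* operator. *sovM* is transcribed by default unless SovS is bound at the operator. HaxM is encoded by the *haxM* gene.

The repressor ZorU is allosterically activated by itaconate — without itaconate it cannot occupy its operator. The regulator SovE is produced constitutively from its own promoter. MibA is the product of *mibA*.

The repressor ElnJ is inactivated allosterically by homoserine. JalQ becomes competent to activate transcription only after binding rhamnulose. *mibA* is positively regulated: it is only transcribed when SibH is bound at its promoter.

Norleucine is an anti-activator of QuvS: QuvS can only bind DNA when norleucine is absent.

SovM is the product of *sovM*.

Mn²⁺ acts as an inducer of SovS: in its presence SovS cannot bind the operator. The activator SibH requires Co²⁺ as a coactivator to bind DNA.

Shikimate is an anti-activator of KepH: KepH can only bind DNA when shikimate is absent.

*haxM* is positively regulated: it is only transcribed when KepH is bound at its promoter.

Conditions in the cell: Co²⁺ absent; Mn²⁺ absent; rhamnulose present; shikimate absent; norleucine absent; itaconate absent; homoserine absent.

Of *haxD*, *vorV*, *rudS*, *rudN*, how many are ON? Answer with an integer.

3

Itaconate is absent, so ZorU is inactive.
Rhamnulose is present, so JalQ is active.
No repressor is bound and JalQ is active, so *haxD* is transcribed.
→ *haxD* is ON.
Homoserine is absent, so ElnJ is active.
Co²⁺ is absent, so SibH is inactive.
Required activator SibH is absent, so *mibA* is not transcribed.
So MibA is not produced.
With repressor ElnJ bound, *vorV* is not transcribed.
→ *vorV* is OFF.
SovE is produced constitutively and is active.
Norleucine is absent, so QuvS is active.
No repressor is bound and SovE and QuvS are active, so *rudS* is transcribed.
→ *rudS* is ON.
Mn²⁺ is absent, so SovS is active.
With repressor SovS bound, *sovM* is not transcribed.
So SovM is not produced.
Shikimate is absent, so KepH is active.
No repressor is bound and KepH is active, so *haxM* is transcribed.
So HaxM is produced and active.
No repressor is bound and HaxM is active, so *rudN* is transcribed.
→ *rudN* is ON.
3 of the 4 genes are transcribed.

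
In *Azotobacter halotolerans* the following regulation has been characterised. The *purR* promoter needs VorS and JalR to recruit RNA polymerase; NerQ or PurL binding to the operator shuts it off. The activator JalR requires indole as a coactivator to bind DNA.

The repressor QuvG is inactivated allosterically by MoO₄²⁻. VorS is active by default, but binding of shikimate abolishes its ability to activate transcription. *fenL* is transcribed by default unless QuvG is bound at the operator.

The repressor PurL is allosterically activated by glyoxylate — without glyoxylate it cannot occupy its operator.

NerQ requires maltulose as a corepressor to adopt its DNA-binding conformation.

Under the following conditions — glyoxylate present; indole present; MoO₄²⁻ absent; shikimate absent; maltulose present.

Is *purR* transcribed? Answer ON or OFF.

Shikimate is absent, so VorS is active.
Indole is present, so JalR is active.
Maltulose is present, so NerQ is active.
Glyoxylate is present, so PurL is active.
With repressor NerQ bound, *purR* is not transcribed.

OFF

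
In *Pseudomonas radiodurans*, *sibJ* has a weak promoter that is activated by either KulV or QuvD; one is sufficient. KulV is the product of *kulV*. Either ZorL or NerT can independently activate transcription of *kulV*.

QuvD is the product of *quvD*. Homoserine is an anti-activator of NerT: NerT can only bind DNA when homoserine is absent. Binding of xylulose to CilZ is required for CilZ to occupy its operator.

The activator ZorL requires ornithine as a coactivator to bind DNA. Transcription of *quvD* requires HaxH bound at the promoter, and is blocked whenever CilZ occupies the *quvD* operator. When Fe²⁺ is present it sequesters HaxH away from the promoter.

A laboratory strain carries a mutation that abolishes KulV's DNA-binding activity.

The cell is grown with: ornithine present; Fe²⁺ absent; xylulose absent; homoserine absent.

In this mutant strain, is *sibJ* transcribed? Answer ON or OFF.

ON

KulV is non-functional in this strain, so it has no effect.
Xylulose is absent, so CilZ is inactive.
Fe²⁺ is absent, so HaxH is active.
No repressor is bound and HaxH is active, so *quvD* is transcribed.
So QuvD is produced and active.
Activator QuvD is present, so *sibJ* is transcribed.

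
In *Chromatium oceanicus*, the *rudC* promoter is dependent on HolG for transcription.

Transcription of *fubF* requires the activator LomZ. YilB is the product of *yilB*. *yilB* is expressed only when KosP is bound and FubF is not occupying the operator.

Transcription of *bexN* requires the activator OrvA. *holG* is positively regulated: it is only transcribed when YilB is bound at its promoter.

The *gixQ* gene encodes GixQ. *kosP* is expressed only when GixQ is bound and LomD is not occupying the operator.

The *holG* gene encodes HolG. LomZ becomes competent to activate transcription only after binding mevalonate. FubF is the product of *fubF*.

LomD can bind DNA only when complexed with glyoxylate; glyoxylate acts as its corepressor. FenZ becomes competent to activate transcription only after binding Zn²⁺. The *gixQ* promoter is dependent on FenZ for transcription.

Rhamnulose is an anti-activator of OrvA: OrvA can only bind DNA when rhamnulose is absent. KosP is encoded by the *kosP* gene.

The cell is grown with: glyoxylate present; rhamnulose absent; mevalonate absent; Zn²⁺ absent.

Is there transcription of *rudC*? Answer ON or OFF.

OFF

Zn²⁺ is absent, so FenZ is inactive.
Required activator FenZ is absent, so *gixQ* is not transcribed.
So GixQ is not produced.
Glyoxylate is present, so LomD is active.
With repressor LomD bound, *kosP* is not transcribed.
So KosP is not produced.
Mevalonate is absent, so LomZ is inactive.
Required activator LomZ is absent, so *fubF* is not transcribed.
So FubF is not produced.
Required activator KosP is absent, so *yilB* is not transcribed.
So YilB is not produced.
Required activator YilB is absent, so *holG* is not transcribed.
So HolG is not produced.
Required activator HolG is absent, so *rudC* is not transcribed.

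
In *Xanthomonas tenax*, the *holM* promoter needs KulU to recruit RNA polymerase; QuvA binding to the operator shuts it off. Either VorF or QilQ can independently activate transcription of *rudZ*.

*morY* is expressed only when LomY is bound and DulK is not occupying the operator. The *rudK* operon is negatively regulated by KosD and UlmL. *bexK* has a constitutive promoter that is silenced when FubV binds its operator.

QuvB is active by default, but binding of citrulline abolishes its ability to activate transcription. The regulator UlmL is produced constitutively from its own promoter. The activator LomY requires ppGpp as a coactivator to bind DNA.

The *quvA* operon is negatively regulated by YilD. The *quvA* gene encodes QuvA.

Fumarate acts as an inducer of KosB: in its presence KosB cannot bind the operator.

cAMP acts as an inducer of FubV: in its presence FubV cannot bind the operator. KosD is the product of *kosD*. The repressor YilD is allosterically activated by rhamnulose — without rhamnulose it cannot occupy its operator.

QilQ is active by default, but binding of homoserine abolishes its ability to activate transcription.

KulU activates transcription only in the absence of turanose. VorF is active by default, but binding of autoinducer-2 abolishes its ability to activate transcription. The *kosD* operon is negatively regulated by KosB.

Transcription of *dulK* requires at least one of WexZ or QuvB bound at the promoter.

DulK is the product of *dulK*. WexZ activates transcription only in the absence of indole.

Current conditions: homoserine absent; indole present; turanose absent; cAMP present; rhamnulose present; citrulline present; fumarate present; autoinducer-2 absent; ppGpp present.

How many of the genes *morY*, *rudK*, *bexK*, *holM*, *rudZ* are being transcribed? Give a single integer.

Indole is present, so WexZ is inactive.
Citrulline is present, so QuvB is inactive.
No activator is available at the *dulK* promoter, so *dulK* is not transcribed.
So DulK is not produced.
ppGpp is present, so LomY is active.
No repressor is bound and LomY is active, so *morY* is transcribed.
→ *morY* is ON.
Fumarate is present, so KosB is inactive.
With no repressor bound, *kosD* is transcribed.
So KosD is produced and active.
UlmL is produced constitutively and is active.
With repressor KosD bound, *rudK* is not transcribed.
→ *rudK* is OFF.
cAMP is present, so FubV is inactive.
With no repressor bound, *bexK* is transcribed.
→ *bexK* is ON.
Turanose is absent, so KulU is active.
Rhamnulose is present, so YilD is active.
With repressor YilD bound, *quvA* is not transcribed.
So QuvA is not produced.
No repressor is bound and KulU is active, so *holM* is transcribed.
→ *holM* is ON.
Autoinducer-2 is absent, so VorF is active.
Homoserine is absent, so QilQ is active.
Activator VorF is present, so *rudZ* is transcribed.
→ *rudZ* is ON.
4 of the 5 genes are transcribed.

4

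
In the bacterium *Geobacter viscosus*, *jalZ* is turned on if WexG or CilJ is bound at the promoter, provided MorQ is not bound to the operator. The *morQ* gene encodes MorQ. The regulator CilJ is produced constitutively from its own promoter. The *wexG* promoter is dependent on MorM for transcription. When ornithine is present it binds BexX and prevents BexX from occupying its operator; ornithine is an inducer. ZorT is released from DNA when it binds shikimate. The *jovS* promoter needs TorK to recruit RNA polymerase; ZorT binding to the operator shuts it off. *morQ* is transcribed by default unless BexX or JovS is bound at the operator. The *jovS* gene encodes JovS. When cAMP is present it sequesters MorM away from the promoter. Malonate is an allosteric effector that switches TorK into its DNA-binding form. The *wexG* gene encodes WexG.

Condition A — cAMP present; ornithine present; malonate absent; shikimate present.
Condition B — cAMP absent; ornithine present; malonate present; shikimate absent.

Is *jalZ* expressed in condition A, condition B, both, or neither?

neither

Condition A:
cAMP is present, so MorM is inactive.
Required activator MorM is absent, so *wexG* is not transcribed.
So WexG is not produced.
Ornithine is present, so BexX is inactive.
Malonate is absent, so TorK is inactive.
Shikimate is present, so ZorT is inactive.
Required activator TorK is absent, so *jovS* is not transcribed.
So JovS is not produced.
With no repressor bound, *morQ* is transcribed.
So MorQ is produced and active.
CilJ is produced constitutively and is active.
With repressor MorQ bound, *jalZ* is not transcribed.
→ *jalZ* is OFF in A.
Condition B:
cAMP is absent, so MorM is active.
No repressor is bound and MorM is active, so *wexG* is transcribed.
So WexG is produced and active.
Ornithine is present, so BexX is inactive.
Malonate is present, so TorK is active.
Shikimate is absent, so ZorT is active.
With repressor ZorT bound, *jovS* is not transcribed.
So JovS is not produced.
With no repressor bound, *morQ* is transcribed.
So MorQ is produced and active.
CilJ is produced constitutively and is active.
With repressor MorQ bound, *jalZ* is not transcribed.
→ *jalZ* is OFF in B.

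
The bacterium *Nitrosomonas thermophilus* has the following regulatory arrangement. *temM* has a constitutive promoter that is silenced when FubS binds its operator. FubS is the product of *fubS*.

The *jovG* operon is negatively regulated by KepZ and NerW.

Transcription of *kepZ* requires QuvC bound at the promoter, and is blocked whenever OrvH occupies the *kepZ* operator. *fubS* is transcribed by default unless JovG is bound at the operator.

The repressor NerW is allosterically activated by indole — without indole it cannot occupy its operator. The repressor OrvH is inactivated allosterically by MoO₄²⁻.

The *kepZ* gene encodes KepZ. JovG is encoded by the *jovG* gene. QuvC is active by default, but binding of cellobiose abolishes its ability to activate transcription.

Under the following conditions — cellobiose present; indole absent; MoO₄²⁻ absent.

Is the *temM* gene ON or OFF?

Cellobiose is present, so QuvC is inactive.
MoO₄²⁻ is absent, so OrvH is active.
With repressor OrvH bound, *kepZ* is not transcribed.
So KepZ is not produced.
Indole is absent, so NerW is inactive.
With no repressor bound, *jovG* is transcribed.
So JovG is produced and active.
With repressor JovG bound, *fubS* is not transcribed.
So FubS is not produced.
With no repressor bound, *temM* is transcribed.

ON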